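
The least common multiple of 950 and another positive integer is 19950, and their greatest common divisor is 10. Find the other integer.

210

gcd × lcm = product of the two integers, so the other integer is (10 × 19950) / 950 = 210.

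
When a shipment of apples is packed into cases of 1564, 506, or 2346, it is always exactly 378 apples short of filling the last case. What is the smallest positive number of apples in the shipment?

51234

Being 378 short of a full case of size k means N ≡ −378 (mod k), i.e. N + 378 is a multiple of each size.
1564 = 2^2 × 17 × 23
506 = 2 × 11 × 23
2346 = 2 × 3 × 17 × 23
LCM(1564, 506, 2346) = 2^2 × 3 × 11 × 17 × 23 = 51612.
Smallest positive N is 51612 − 378 = 51234.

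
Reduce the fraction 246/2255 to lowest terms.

6/55

246 = 2 × 3 × 41
2255 = 5 × 11 × 41
gcd(246, 2255) = 41.
Divide numerator and denominator by 41: 246/2255 = 6/55.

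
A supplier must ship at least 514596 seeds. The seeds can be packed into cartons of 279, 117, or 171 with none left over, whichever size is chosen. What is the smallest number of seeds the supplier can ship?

The number of seeds must be a common multiple of 279, 117, and 171, so a multiple of their LCM.
279 = 3^2 × 31
117 = 3^2 × 13
171 = 3^2 × 19
LCM(279, 117, 171) = 3^2 × 13 × 19 × 31 = 68913.
Smallest multiple of 68913 that is ≥ 514596: ⌈514596/68913⌉ × 68913 = 8 × 68913 = 551304.

551304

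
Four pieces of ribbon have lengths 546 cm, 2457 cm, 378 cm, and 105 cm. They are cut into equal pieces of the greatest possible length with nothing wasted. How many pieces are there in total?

166

Piece length = gcd(546, 2457, 378, 105).
546 = 2 × 3 × 7 × 13
2457 = 3^3 × 7 × 13
378 = 2 × 3^3 × 7
105 = 3 × 5 × 7
gcd(546, 2457, 378, 105) = 3 × 7 = 21.
Total pieces = 546/21 + 2457/21 + 378/21 + 105/21 = 26 + 117 + 18 + 5 = 166.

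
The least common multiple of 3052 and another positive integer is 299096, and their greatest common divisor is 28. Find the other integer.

2744

gcd × lcm = product of the two integers, so the other integer is (28 × 299096) / 3052 = 2744.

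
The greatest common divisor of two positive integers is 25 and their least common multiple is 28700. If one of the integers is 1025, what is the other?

700

For two integers, gcd × lcm = product, so the other is (25 × 28700) / 1025 = 717500 / 1025 = 700.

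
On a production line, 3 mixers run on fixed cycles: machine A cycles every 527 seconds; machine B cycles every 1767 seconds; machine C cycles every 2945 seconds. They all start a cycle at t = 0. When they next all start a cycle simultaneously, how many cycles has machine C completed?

51 cycles

The first common completion time is the LCM of the periods.
527 = 17 × 31
1767 = 3 × 19 × 31
2945 = 5 × 19 × 31
LCM(527, 1767, 2945) = 3 × 5 × 17 × 19 × 31 = 150195.
Cycles for period 2945: 150195 / 2945 = 51.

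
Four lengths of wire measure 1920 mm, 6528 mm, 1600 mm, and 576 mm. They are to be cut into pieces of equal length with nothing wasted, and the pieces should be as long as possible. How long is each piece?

Each piece length must divide every original length, so the longest possible is gcd(1920, 6528, 1600, 576).
1920 = 2^7 × 3 × 5
6528 = 2^7 × 3 × 17
1600 = 2^6 × 5^2
576 = 2^6 × 3^2
gcd(1920, 6528, 1600, 576) = 2^6 = 64.

64 mm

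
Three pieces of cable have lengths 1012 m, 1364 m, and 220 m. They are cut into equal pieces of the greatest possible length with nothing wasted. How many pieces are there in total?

Piece length = gcd(1012, 1364, 220).
1012 = 2^2 × 11 × 23
1364 = 2^2 × 11 × 31
220 = 2^2 × 5 × 11
gcd(1012, 1364, 220) = 2^2 × 11 = 44.
Total pieces = 1012/44 + 1364/44 + 220/44 = 23 + 31 + 5 = 59.

59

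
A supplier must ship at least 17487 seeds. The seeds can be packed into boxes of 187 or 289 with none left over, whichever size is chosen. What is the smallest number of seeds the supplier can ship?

The number of seeds must be a common multiple of 187 and 289, so a multiple of their LCM.
187 = 11 × 17
289 = 17^2
LCM(187, 289) = 11 × 17^2 = 3179.
Smallest multiple of 3179 that is ≥ 17487: ⌈17487/3179⌉ × 3179 = 6 × 3179 = 19074.

19074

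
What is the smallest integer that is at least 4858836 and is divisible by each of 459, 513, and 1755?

The integer must be a common multiple of 459, 513, and 1755, so a multiple of their LCM.
459 = 3^3 × 17
513 = 3^3 × 19
1755 = 3^3 × 5 × 13
LCM(459, 513, 1755) = 3^3 × 5 × 13 × 17 × 19 = 566865.
Smallest multiple of 566865 that is ≥ 4858836: ⌈4858836/566865⌉ × 566865 = 9 × 566865 = 5101785.

5101785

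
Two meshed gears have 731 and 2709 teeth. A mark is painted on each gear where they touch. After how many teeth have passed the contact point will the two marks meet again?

They coincide at every common multiple of the periods; the first is the LCM.
731 = 17 × 43
2709 = 3^2 × 7 × 43
LCM(731, 2709) = 3^2 × 7 × 17 × 43 = 46053.

46053 teeth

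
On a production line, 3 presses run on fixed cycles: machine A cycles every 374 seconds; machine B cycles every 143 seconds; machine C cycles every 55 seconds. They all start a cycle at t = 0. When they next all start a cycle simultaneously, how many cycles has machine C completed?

All finish a whole number of cycles simultaneously at t = LCM of the periods.
374 = 2 × 11 × 17
143 = 11 × 13
55 = 5 × 11
LCM(374, 143, 55) = 2 × 5 × 11 × 13 × 17 = 24310.
Cycles for period 55: 24310 / 55 = 442.

442 cycles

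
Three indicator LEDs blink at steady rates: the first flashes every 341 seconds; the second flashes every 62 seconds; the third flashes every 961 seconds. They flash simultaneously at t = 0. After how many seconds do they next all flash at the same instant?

They coincide at every common multiple of the periods; the first is the LCM.
341 = 11 × 31
62 = 2 × 31
961 = 31^2
LCM(341, 62, 961) = 2 × 11 × 31^2 = 21142.

21142 seconds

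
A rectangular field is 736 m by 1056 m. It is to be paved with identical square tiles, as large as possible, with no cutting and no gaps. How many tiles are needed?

Tile side = gcd(736, 1056).
736 = 2^5 × 23
1056 = 2^5 × 3 × 11
gcd(736, 1056) = 2^5 = 32.
Tiles: (736/32) × (1056/32) = 23 × 33 = 759.

759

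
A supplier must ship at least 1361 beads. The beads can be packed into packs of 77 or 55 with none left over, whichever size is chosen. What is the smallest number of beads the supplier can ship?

1540

The number of beads must be a common multiple of 77 and 55, so a multiple of their LCM.
77 = 7 × 11
55 = 5 × 11
LCM(77, 55) = 5 × 7 × 11 = 385.
Smallest multiple of 385 that is ≥ 1361: ⌈1361/385⌉ × 385 = 4 × 385 = 1540.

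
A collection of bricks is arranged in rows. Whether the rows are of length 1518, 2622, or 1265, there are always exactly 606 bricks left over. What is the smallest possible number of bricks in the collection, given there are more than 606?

144816

N − 606 must be a common multiple of 1518, 2622, and 1265.
1518 = 2 × 3 × 11 × 23
2622 = 2 × 3 × 19 × 23
1265 = 5 × 11 × 23
LCM(1518, 2622, 1265) = 2 × 3 × 5 × 11 × 19 × 23 = 144210.
Smallest N > 606 is LCM + 606 = 144210 + 606 = 144816.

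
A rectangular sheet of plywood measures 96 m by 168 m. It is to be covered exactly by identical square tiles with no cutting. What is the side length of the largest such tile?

By the Euclidean algorithm:
168 = 1 × 96 + 72
96 = 1 × 72 + 24
72 = 3 × 24 + 0
gcd(96, 168) = 24.

24 m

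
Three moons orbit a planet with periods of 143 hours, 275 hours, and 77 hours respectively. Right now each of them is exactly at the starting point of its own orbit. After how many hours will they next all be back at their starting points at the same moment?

They coincide at every common multiple of the periods; the first is the LCM.
143 = 11 × 13
275 = 5^2 × 11
77 = 7 × 11
LCM(143, 275, 77) = 5^2 × 7 × 11 × 13 = 25025.

25025 hours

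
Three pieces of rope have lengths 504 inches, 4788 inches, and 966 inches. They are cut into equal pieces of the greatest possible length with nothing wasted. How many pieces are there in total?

149

Piece length = gcd(504, 4788, 966).
504 = 2^3 × 3^2 × 7
4788 = 2^2 × 3^2 × 7 × 19
966 = 2 × 3 × 7 × 23
gcd(504, 4788, 966) = 2 × 3 × 7 = 42.
Total pieces = 504/42 + 4788/42 + 966/42 = 12 + 114 + 23 = 149.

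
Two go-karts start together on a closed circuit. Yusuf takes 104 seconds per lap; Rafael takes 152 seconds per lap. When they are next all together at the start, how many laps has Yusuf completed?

19 laps

All finish a whole number of cycles simultaneously at t = LCM of the periods.
104 = 2^3 × 13
152 = 2^3 × 19
LCM(104, 152) = 2^3 × 13 × 19 = 1976.
Laps for period 104: 1976 / 104 = 19.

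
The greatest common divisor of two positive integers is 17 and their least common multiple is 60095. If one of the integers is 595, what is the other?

1717

For two integers, gcd × lcm = product, so the other is (17 × 60095) / 595 = 1021615 / 595 = 1717.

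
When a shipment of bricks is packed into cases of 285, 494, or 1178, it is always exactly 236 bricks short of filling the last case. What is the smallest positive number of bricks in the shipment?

Being 236 short of a full case of size k means N ≡ −236 (mod k), i.e. N + 236 is a multiple of each size.
285 = 3 × 5 × 19
494 = 2 × 13 × 19
1178 = 2 × 19 × 31
LCM(285, 494, 1178) = 2 × 3 × 5 × 13 × 19 × 31 = 229710.
Smallest positive N is 229710 − 236 = 229474.

229474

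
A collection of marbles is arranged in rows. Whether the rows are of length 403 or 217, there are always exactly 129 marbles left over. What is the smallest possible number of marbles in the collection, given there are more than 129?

N − 129 must be a common multiple of 403 and 217.
403 = 13 × 31
217 = 7 × 31
LCM(403, 217) = 7 × 13 × 31 = 2821.
Smallest N > 129 is LCM + 129 = 2821 + 129 = 2950.

2950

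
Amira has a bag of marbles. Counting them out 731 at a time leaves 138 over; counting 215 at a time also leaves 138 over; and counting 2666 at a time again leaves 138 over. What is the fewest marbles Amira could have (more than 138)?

226748

N − 138 must be a common multiple of 731, 215, and 2666.
731 = 17 × 43
215 = 5 × 43
2666 = 2 × 31 × 43
LCM(731, 215, 2666) = 2 × 5 × 17 × 31 × 43 = 226610.
Smallest N > 138 is LCM + 138 = 226610 + 138 = 226748.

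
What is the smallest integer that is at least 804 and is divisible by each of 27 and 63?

The integer must be a common multiple of 27 and 63, so a multiple of their LCM.
27 = 3^3
63 = 3^2 × 7
LCM(27, 63) = 3^3 × 7 = 189.
Smallest multiple of 189 that is ≥ 804: ⌈804/189⌉ × 189 = 5 × 189 = 945.

945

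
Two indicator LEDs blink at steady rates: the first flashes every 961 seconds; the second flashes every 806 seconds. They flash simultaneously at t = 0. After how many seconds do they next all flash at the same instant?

They coincide at every common multiple of the periods; the first is the LCM.
961 = 31^2
806 = 2 × 13 × 31
LCM(961, 806) = 2 × 13 × 31^2 = 24986.

24986 seconds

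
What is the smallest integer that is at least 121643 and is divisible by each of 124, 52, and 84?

135408

The integer must be a common multiple of 124, 52, and 84, so a multiple of their LCM.
124 = 2^2 × 31
52 = 2^2 × 13
84 = 2^2 × 3 × 7
LCM(124, 52, 84) = 2^2 × 3 × 7 × 13 × 31 = 33852.
Smallest multiple of 33852 that is ≥ 121643: ⌈121643/33852⌉ × 33852 = 4 × 33852 = 135408.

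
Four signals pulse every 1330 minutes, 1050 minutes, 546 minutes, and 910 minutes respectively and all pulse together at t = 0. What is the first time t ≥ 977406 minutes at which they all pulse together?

1037400 minutes

Joint pulses occur at multiples of LCM(1330, 1050, 546, 910).
1330 = 2 × 5 × 7 × 19
1050 = 2 × 3 × 5^2 × 7
546 = 2 × 3 × 7 × 13
910 = 2 × 5 × 7 × 13
LCM(1330, 1050, 546, 910) = 2 × 3 × 5^2 × 7 × 13 × 19 = 259350.
Smallest multiple of 259350 that is ≥ 977406: ⌈977406/259350⌉ × 259350 = 4 × 259350 = 1037400.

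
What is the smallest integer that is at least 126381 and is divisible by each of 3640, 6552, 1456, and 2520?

131040

The integer must be a common multiple of 3640, 6552, 1456, and 2520, so a multiple of their LCM.
3640 = 2^3 × 5 × 7 × 13
6552 = 2^3 × 3^2 × 7 × 13
1456 = 2^4 × 7 × 13
2520 = 2^3 × 3^2 × 5 × 7
LCM(3640, 6552, 1456, 2520) = 2^4 × 3^2 × 5 × 7 × 13 = 65520.
Smallest multiple of 65520 that is ≥ 126381: ⌈126381/65520⌉ × 65520 = 2 × 65520 = 131040.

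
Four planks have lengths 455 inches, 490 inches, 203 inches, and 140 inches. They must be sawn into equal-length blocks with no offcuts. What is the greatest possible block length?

7 inches

This is the greatest common divisor of 455, 490, 203, and 140.
455 = 5 × 7 × 13
490 = 2 × 5 × 7^2
203 = 7 × 29
140 = 2^2 × 5 × 7
gcd(455, 490, 203, 140) = 7.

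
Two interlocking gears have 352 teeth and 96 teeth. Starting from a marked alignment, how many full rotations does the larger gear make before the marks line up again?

3 rotations

All finish a whole number of cycles simultaneously at t = LCM of the periods.
352 = 2^5 × 11
96 = 2^5 × 3
LCM(352, 96) = 2^5 × 3 × 11 = 1056.
Rotations for period 352: 1056 / 352 = 3.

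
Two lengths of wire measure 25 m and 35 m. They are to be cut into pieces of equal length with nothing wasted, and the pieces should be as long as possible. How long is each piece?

5 m

Each piece length must divide every original length, so the longest possible is gcd(25, 35).
25 = 5^2
35 = 5 × 7
gcd(25, 35) = 5.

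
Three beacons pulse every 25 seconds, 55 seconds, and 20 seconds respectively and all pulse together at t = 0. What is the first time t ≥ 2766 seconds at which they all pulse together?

Joint pulses occur at multiples of LCM(25, 55, 20).
25 = 5^2
55 = 5 × 11
20 = 2^2 × 5
LCM(25, 55, 20) = 2^2 × 5^2 × 11 = 1100.
Smallest multiple of 1100 that is ≥ 2766: ⌈2766/1100⌉ × 1100 = 3 × 1100 = 3300.

3300 seconds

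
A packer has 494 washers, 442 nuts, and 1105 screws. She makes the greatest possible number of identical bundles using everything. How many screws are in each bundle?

85

Number of bundles = gcd(494, 442, 1105).
494 = 2 × 13 × 19
442 = 2 × 13 × 17
1105 = 5 × 13 × 17
gcd(494, 442, 1105) = 13.
screws per bundle = 1105 / 13 = 85.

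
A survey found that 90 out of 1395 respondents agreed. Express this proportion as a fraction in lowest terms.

2/31

90 = 2 × 3^2 × 5
1395 = 3^2 × 5 × 31
gcd(90, 1395) = 3^2 × 5 = 45.
Divide numerator and denominator by 45: 90/1395 = 2/31.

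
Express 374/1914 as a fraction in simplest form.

17/87

374 = 2 × 11 × 17
1914 = 2 × 3 × 11 × 29
gcd(374, 1914) = 2 × 11 = 22.
Divide numerator and denominator by 22: 374/1914 = 17/87.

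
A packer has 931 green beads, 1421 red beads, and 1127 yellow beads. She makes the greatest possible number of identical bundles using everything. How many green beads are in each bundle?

Number of bundles = gcd(931, 1421, 1127).
931 = 7^2 × 19
1421 = 7^2 × 29
1127 = 7^2 × 23
gcd(931, 1421, 1127) = 7^2 = 49.
green beads per bundle = 931 / 49 = 19.

19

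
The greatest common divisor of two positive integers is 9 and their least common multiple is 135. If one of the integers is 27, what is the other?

45

For two integers, gcd × lcm = product, so the other is (9 × 135) / 27 = 1215 / 27 = 45.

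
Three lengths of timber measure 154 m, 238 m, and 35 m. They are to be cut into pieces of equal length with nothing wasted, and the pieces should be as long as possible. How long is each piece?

Each piece length must divide every original length, so the longest possible is gcd(154, 238, 35).
154 = 2 × 7 × 11
238 = 2 × 7 × 17
35 = 5 × 7
gcd(154, 238, 35) = 7.

7 m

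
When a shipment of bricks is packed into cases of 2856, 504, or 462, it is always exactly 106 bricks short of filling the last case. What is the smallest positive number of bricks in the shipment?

Being 106 short of a full case of size k means N ≡ −106 (mod k), i.e. N + 106 is a multiple of each size.
2856 = 2^3 × 3 × 7 × 17
504 = 2^3 × 3^2 × 7
462 = 2 × 3 × 7 × 11
LCM(2856, 504, 462) = 2^3 × 3^2 × 7 × 11 × 17 = 94248.
Smallest positive N is 94248 − 106 = 94142.

94142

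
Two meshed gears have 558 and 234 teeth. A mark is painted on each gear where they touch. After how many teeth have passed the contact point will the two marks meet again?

7254 teeth

The first simultaneous occurrence is after LCM of the individual periods.
558 = 2 × 3^2 × 31
234 = 2 × 3^2 × 13
LCM(558, 234) = 2 × 3^2 × 13 × 31 = 7254.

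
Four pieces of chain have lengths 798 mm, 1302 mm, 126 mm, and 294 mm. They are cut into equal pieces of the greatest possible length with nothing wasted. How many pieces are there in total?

60

Piece length = gcd(798, 1302, 126, 294).
798 = 2 × 3 × 7 × 19
1302 = 2 × 3 × 7 × 31
126 = 2 × 3^2 × 7
294 = 2 × 3 × 7^2
gcd(798, 1302, 126, 294) = 2 × 3 × 7 = 42.
Total pieces = 798/42 + 1302/42 + 126/42 + 294/42 = 19 + 31 + 3 + 7 = 60.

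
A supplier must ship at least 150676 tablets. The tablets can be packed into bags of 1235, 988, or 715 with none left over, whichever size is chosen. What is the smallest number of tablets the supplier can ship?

The number of tablets must be a common multiple of 1235, 988, and 715, so a multiple of their LCM.
1235 = 5 × 13 × 19
988 = 2^2 × 13 × 19
715 = 5 × 11 × 13
LCM(1235, 988, 715) = 2^2 × 5 × 11 × 13 × 19 = 54340.
Smallest multiple of 54340 that is ≥ 150676: ⌈150676/54340⌉ × 54340 = 3 × 54340 = 163020.

163020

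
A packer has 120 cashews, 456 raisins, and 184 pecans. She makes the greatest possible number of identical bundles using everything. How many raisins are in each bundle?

Number of bundles = gcd(120, 456, 184).
120 = 2^3 × 3 × 5
456 = 2^3 × 3 × 19
184 = 2^3 × 23
gcd(120, 456, 184) = 2^3 = 8.
raisins per bundle = 456 / 8 = 57.

57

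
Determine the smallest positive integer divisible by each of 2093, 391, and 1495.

2093 = 7 × 13 × 23
391 = 17 × 23
1495 = 5 × 13 × 23
LCM(2093, 391, 1495) = 5 × 7 × 13 × 17 × 23 = 177905.

177905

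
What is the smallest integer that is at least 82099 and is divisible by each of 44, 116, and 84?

107184

The integer must be a common multiple of 44, 116, and 84, so a multiple of their LCM.
44 = 2^2 × 11
116 = 2^2 × 29
84 = 2^2 × 3 × 7
LCM(44, 116, 84) = 2^2 × 3 × 7 × 11 × 29 = 26796.
Smallest multiple of 26796 that is ≥ 82099: ⌈82099/26796⌉ × 26796 = 4 × 26796 = 107184.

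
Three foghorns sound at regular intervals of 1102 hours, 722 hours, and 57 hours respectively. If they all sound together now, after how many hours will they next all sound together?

The first simultaneous occurrence is after LCM of the individual periods.
1102 = 2 × 19 × 29
722 = 2 × 19^2
57 = 3 × 19
LCM(1102, 722, 57) = 2 × 3 × 19^2 × 29 = 62814.

62814 hours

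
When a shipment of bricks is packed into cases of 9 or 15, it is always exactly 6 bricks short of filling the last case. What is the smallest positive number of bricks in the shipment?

Being 6 short of a full case of size k means N ≡ −6 (mod k), i.e. N + 6 is a multiple of each size.
9 = 3^2
15 = 3 × 5
LCM(9, 15) = 3^2 × 5 = 45.
Smallest positive N is 45 − 6 = 39.

39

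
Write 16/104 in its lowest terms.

16 = 2^4
104 = 2^3 × 13
gcd(16, 104) = 2^3 = 8.
Divide numerator and denominator by 8: 16/104 = 2/13.

2/13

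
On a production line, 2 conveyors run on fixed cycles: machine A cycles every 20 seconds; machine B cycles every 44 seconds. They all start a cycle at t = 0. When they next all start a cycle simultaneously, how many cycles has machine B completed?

5 cycles

All finish a whole number of cycles simultaneously at t = LCM of the periods.
20 = 2^2 × 5
44 = 2^2 × 11
LCM(20, 44) = 2^2 × 5 × 11 = 220.
Cycles for period 44: 220 / 44 = 5.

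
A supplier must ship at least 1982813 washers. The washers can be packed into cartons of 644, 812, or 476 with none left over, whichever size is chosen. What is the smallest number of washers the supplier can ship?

The number of washers must be a common multiple of 644, 812, and 476, so a multiple of their LCM.
644 = 2^2 × 7 × 23
812 = 2^2 × 7 × 29
476 = 2^2 × 7 × 17
LCM(644, 812, 476) = 2^2 × 7 × 17 × 23 × 29 = 317492.
Smallest multiple of 317492 that is ≥ 1982813: ⌈1982813/317492⌉ × 317492 = 7 × 317492 = 2222444.

2222444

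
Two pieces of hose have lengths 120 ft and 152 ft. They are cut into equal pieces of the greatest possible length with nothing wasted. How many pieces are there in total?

Piece length = gcd(120, 152).
120 = 2^3 × 3 × 5
152 = 2^3 × 19
gcd(120, 152) = 2^3 = 8.
Total pieces = 120/8 + 152/8 = 15 + 19 = 34.

34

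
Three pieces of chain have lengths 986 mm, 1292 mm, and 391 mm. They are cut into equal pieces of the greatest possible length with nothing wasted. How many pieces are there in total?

Piece length = gcd(986, 1292, 391).
986 = 2 × 17 × 29
1292 = 2^2 × 17 × 19
391 = 17 × 23
gcd(986, 1292, 391) = 17.
Total pieces = 986/17 + 1292/17 + 391/17 = 58 + 76 + 23 = 157.

157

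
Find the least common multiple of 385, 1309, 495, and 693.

385 = 5 × 7 × 11
1309 = 7 × 11 × 17
495 = 3^2 × 5 × 11
693 = 3^2 × 7 × 11
LCM(385, 1309, 495, 693) = 3^2 × 5 × 7 × 11 × 17 = 58905.

58905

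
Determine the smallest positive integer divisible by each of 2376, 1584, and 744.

2376 = 2^3 × 3^3 × 11
1584 = 2^4 × 3^2 × 11
744 = 2^3 × 3 × 31
LCM(2376, 1584, 744) = 2^4 × 3^3 × 11 × 31 = 147312.

147312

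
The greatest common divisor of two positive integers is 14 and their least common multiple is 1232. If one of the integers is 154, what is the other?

For two integers, gcd × lcm = product, so the other is (14 × 1232) / 154 = 17248 / 154 = 112.

112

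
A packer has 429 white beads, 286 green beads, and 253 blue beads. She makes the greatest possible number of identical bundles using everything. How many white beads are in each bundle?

39

Number of bundles = gcd(429, 286, 253).
429 = 3 × 11 × 13
286 = 2 × 11 × 13
253 = 11 × 23
gcd(429, 286, 253) = 11.
white beads per bundle = 429 / 11 = 39.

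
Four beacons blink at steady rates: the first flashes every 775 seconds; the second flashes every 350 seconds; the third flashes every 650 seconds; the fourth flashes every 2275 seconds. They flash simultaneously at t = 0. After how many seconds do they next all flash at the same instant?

They coincide at every common multiple of the periods; the first is the LCM.
775 = 5^2 × 31
350 = 2 × 5^2 × 7
650 = 2 × 5^2 × 13
2275 = 5^2 × 7 × 13
LCM(775, 350, 650, 2275) = 2 × 5^2 × 7 × 13 × 31 = 141050.

141050 seconds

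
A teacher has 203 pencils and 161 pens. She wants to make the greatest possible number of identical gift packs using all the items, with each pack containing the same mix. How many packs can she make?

7 packs

The pack count must divide each quantity, so the greatest is gcd(203, 161).
203 = 7 × 29
161 = 7 × 23
gcd(203, 161) = 7.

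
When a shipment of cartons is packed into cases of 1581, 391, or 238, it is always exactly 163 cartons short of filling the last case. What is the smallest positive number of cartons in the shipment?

508919

Being 163 short of a full case of size k means N ≡ −163 (mod k), i.e. N + 163 is a multiple of each size.
1581 = 3 × 17 × 31
391 = 17 × 23
238 = 2 × 7 × 17
LCM(1581, 391, 238) = 2 × 3 × 7 × 17 × 23 × 31 = 509082.
Smallest positive N is 509082 − 163 = 508919.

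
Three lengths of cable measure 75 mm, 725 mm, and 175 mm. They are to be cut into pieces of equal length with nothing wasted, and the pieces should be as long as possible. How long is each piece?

The greatest length dividing all of 75, 725, and 175 is their gcd.
75 = 3 × 5^2
725 = 5^2 × 29
175 = 5^2 × 7
gcd(75, 725, 175) = 5^2 = 25.

25 mm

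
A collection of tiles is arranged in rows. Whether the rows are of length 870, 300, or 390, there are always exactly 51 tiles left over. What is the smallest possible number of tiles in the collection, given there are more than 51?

N − 51 must be a common multiple of 870, 300, and 390.
870 = 2 × 3 × 5 × 29
300 = 2^2 × 3 × 5^2
390 = 2 × 3 × 5 × 13
LCM(870, 300, 390) = 2^2 × 3 × 5^2 × 13 × 29 = 113100.
Smallest N > 51 is LCM + 51 = 113100 + 51 = 113151.

113151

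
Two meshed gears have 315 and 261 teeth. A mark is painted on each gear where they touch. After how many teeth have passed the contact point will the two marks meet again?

They coincide at every common multiple of the periods; the first is the LCM.
315 = 3^2 × 5 × 7
261 = 3^2 × 29
LCM(315, 261) = 3^2 × 5 × 7 × 29 = 9135.

9135 teeth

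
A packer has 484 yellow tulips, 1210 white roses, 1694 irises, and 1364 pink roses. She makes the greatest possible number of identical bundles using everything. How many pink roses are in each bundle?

62

Number of bundles = gcd(484, 1210, 1694, 1364).
484 = 2^2 × 11^2
1210 = 2 × 5 × 11^2
1694 = 2 × 7 × 11^2
1364 = 2^2 × 11 × 31
gcd(484, 1210, 1694, 1364) = 2 × 11 = 22.
pink roses per bundle = 1364 / 22 = 62.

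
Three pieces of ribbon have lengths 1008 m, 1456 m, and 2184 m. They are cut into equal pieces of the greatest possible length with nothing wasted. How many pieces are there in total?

83

Piece length = gcd(1008, 1456, 2184).
1008 = 2^4 × 3^2 × 7
1456 = 2^4 × 7 × 13
2184 = 2^3 × 3 × 7 × 13
gcd(1008, 1456, 2184) = 2^3 × 7 = 56.
Total pieces = 1008/56 + 1456/56 + 2184/56 = 18 + 26 + 39 = 83.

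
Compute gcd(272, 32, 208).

16

272 = 2^4 × 17
32 = 2^5
208 = 2^4 × 13
gcd(272, 32, 208) = 2^4 = 16.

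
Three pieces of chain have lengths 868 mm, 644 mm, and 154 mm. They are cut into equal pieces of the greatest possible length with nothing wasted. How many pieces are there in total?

Piece length = gcd(868, 644, 154).
868 = 2^2 × 7 × 31
644 = 2^2 × 7 × 23
154 = 2 × 7 × 11
gcd(868, 644, 154) = 2 × 7 = 14.
Total pieces = 868/14 + 644/14 + 154/14 = 62 + 46 + 11 = 119.

119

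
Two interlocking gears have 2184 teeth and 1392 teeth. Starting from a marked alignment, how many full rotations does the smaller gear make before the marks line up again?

91 rotations

The first common completion time is the LCM of the periods.
2184 = 2^3 × 3 × 7 × 13
1392 = 2^4 × 3 × 29
LCM(2184, 1392) = 2^4 × 3 × 7 × 13 × 29 = 126672.
Rotations for period 1392: 126672 / 1392 = 91.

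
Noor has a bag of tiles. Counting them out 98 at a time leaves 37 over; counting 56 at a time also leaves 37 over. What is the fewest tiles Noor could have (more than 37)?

429

N − 37 must be a common multiple of 98 and 56.
98 = 2 × 7^2
56 = 2^3 × 7
LCM(98, 56) = 2^3 × 7^2 = 392.
Smallest N > 37 is LCM + 37 = 392 + 37 = 429.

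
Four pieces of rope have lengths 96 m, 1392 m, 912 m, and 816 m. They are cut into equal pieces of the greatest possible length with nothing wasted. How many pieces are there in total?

Piece length = gcd(96, 1392, 912, 816).
96 = 2^5 × 3
1392 = 2^4 × 3 × 29
912 = 2^4 × 3 × 19
816 = 2^4 × 3 × 17
gcd(96, 1392, 912, 816) = 2^4 × 3 = 48.
Total pieces = 96/48 + 1392/48 + 912/48 + 816/48 = 2 + 29 + 19 + 17 = 67.

67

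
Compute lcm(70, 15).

70 = 2 × 5 × 7
15 = 3 × 5
LCM(70, 15) = 2 × 3 × 5 × 7 = 210.

210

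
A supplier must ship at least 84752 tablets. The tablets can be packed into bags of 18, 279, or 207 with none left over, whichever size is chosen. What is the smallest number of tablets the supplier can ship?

89838

The number of tablets must be a common multiple of 18, 279, and 207, so a multiple of their LCM.
18 = 2 × 3^2
279 = 3^2 × 31
207 = 3^2 × 23
LCM(18, 279, 207) = 2 × 3^2 × 23 × 31 = 12834.
Smallest multiple of 12834 that is ≥ 84752: ⌈84752/12834⌉ × 12834 = 7 × 12834 = 89838.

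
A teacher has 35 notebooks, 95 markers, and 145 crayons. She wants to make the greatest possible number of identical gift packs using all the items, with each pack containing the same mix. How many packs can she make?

5 packs

The pack count must divide each quantity, so the greatest is gcd(35, 95, 145).
35 = 5 × 7
95 = 5 × 19
145 = 5 × 29
gcd(35, 95, 145) = 5.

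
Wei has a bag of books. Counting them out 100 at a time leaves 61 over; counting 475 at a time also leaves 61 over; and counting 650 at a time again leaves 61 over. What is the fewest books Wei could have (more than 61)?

N − 61 must be a common multiple of 100, 475, and 650.
100 = 2^2 × 5^2
475 = 5^2 × 19
650 = 2 × 5^2 × 13
LCM(100, 475, 650) = 2^2 × 5^2 × 13 × 19 = 24700.
Smallest N > 61 is LCM + 61 = 24700 + 61 = 24761.

24761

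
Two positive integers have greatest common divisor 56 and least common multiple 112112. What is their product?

6278272

For any two positive integers, gcd × lcm = product = 56 × 112112 = 6278272.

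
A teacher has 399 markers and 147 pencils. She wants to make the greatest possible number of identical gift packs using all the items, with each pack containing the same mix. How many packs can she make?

21 packs

By the Euclidean algorithm:
399 = 2 × 147 + 105
147 = 1 × 105 + 42
105 = 2 × 42 + 21
42 = 2 × 21 + 0
gcd(399, 147) = 21.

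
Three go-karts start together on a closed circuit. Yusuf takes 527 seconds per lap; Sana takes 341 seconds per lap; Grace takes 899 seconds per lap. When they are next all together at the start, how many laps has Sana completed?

493 laps

They are all back at their starting positions together after one LCM of the periods.
527 = 17 × 31
341 = 11 × 31
899 = 29 × 31
LCM(527, 341, 899) = 11 × 17 × 29 × 31 = 168113.
Laps for period 341: 168113 / 341 = 493.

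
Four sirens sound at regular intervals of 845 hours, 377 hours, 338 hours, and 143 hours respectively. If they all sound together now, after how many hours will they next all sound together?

We need the least common multiple of the intervals.
845 = 5 × 13^2
377 = 13 × 29
338 = 2 × 13^2
143 = 11 × 13
LCM(845, 377, 338, 143) = 2 × 5 × 11 × 13^2 × 29 = 539110.

539110 hours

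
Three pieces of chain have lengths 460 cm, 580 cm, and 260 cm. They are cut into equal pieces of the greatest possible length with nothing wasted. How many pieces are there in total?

65

Piece length = gcd(460, 580, 260).
460 = 2^2 × 5 × 23
580 = 2^2 × 5 × 29
260 = 2^2 × 5 × 13
gcd(460, 580, 260) = 2^2 × 5 = 20.
Total pieces = 460/20 + 580/20 + 260/20 = 23 + 29 + 13 = 65.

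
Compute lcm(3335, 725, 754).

433550

3335 = 5 × 23 × 29
725 = 5^2 × 29
754 = 2 × 13 × 29
LCM(3335, 725, 754) = 2 × 5^2 × 13 × 23 × 29 = 433550.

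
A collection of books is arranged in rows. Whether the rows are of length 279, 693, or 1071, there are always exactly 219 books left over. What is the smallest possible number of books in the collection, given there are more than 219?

N − 219 must be a common multiple of 279, 693, and 1071.
279 = 3^2 × 31
693 = 3^2 × 7 × 11
1071 = 3^2 × 7 × 17
LCM(279, 693, 1071) = 3^2 × 7 × 11 × 17 × 31 = 365211.
Smallest N > 219 is LCM + 219 = 365211 + 219 = 365430.

365430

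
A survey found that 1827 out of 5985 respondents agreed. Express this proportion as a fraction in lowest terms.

29/95

1827 = 3^2 × 7 × 29
5985 = 3^2 × 5 × 7 × 19
gcd(1827, 5985) = 3^2 × 7 = 63.
Divide numerator and denominator by 63: 1827/5985 = 29/95.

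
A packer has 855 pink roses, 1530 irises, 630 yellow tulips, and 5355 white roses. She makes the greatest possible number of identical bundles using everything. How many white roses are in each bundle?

Number of bundles = gcd(855, 1530, 630, 5355).
855 = 3^2 × 5 × 19
1530 = 2 × 3^2 × 5 × 17
630 = 2 × 3^2 × 5 × 7
5355 = 3^2 × 5 × 7 × 17
gcd(855, 1530, 630, 5355) = 3^2 × 5 = 45.
white roses per bundle = 5355 / 45 = 119.

119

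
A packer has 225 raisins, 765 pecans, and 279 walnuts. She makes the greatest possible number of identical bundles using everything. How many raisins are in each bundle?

25

Number of bundles = gcd(225, 765, 279).
225 = 3^2 × 5^2
765 = 3^2 × 5 × 17
279 = 3^2 × 31
gcd(225, 765, 279) = 3^2 = 9.
raisins per bundle = 225 / 9 = 25.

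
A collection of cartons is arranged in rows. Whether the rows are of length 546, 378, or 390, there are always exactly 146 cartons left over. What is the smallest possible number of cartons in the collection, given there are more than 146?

24716

N − 146 must be a common multiple of 546, 378, and 390.
546 = 2 × 3 × 7 × 13
378 = 2 × 3^3 × 7
390 = 2 × 3 × 5 × 13
LCM(546, 378, 390) = 2 × 3^3 × 5 × 7 × 13 = 24570.
Smallest N > 146 is LCM + 146 = 24570 + 146 = 24716.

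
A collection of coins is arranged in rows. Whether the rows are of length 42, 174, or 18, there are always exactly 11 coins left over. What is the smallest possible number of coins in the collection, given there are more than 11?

3665

N − 11 must be a common multiple of 42, 174, and 18.
42 = 2 × 3 × 7
174 = 2 × 3 × 29
18 = 2 × 3^2
LCM(42, 174, 18) = 2 × 3^2 × 7 × 29 = 3654.
Smallest N > 11 is LCM + 11 = 3654 + 11 = 3665.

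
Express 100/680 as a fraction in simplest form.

5/34

100 = 2^2 × 5^2
680 = 2^3 × 5 × 17
gcd(100, 680) = 2^2 × 5 = 20.
Divide numerator and denominator by 20: 100/680 = 5/34.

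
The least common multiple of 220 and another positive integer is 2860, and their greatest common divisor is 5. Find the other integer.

65

gcd × lcm = product of the two integers, so the other integer is (5 × 2860) / 220 = 65.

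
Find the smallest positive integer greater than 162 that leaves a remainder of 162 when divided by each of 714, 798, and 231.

N − 162 must be a common multiple of 714, 798, and 231.
714 = 2 × 3 × 7 × 17
798 = 2 × 3 × 7 × 19
231 = 3 × 7 × 11
LCM(714, 798, 231) = 2 × 3 × 7 × 11 × 17 × 19 = 149226.
Smallest N > 162 is LCM + 162 = 149226 + 162 = 149388.

149388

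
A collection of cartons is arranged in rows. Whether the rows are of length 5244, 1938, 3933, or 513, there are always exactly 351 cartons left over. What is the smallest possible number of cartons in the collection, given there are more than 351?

802683

N − 351 must be a common multiple of 5244, 1938, 3933, and 513.
5244 = 2^2 × 3 × 19 × 23
1938 = 2 × 3 × 17 × 19
3933 = 3^2 × 19 × 23
513 = 3^3 × 19
LCM(5244, 1938, 3933, 513) = 2^2 × 3^3 × 17 × 19 × 23 = 802332.
Smallest N > 351 is LCM + 351 = 802332 + 351 = 802683.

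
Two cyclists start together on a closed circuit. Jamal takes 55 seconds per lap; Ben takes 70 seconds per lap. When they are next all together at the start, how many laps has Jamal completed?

14 laps

They are all back at their starting positions together after one LCM of the periods.
55 = 5 × 11
70 = 2 × 5 × 7
LCM(55, 70) = 2 × 5 × 7 × 11 = 770.
Laps for period 55: 770 / 55 = 14.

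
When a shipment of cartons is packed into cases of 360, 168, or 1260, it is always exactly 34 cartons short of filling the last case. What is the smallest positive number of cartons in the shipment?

2486

Being 34 short of a full case of size k means N ≡ −34 (mod k), i.e. N + 34 is a multiple of each size.
360 = 2^3 × 3^2 × 5
168 = 2^3 × 3 × 7
1260 = 2^2 × 3^2 × 5 × 7
LCM(360, 168, 1260) = 2^3 × 3^2 × 5 × 7 = 2520.
Smallest positive N is 2520 − 34 = 2486.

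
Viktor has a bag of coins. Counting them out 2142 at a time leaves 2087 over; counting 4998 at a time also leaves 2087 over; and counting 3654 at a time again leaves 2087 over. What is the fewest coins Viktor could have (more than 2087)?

436913

N − 2087 must be a common multiple of 2142, 4998, and 3654.
2142 = 2 × 3^2 × 7 × 17
4998 = 2 × 3 × 7^2 × 17
3654 = 2 × 3^2 × 7 × 29
LCM(2142, 4998, 3654) = 2 × 3^2 × 7^2 × 17 × 29 = 434826.
Smallest N > 2087 is LCM + 2087 = 434826 + 2087 = 436913.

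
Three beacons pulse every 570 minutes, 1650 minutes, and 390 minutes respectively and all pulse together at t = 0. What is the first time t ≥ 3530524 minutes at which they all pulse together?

Joint pulses occur at multiples of LCM(570, 1650, 390).
570 = 2 × 3 × 5 × 19
1650 = 2 × 3 × 5^2 × 11
390 = 2 × 3 × 5 × 13
LCM(570, 1650, 390) = 2 × 3 × 5^2 × 11 × 13 × 19 = 407550.
Smallest multiple of 407550 that is ≥ 3530524: ⌈3530524/407550⌉ × 407550 = 9 × 407550 = 3667950.

3667950 minutes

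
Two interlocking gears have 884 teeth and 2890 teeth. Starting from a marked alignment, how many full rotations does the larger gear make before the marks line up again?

26 rotations

They are all back at their starting positions together after one LCM of the periods.
884 = 2^2 × 13 × 17
2890 = 2 × 5 × 17^2
LCM(884, 2890) = 2^2 × 5 × 13 × 17^2 = 75140.
Rotations for period 2890: 75140 / 2890 = 26.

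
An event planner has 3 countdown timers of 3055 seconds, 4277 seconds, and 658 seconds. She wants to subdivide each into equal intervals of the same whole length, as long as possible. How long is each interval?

The interval must divide each timer length; the longest such is the gcd.
3055 = 5 × 13 × 47
4277 = 7 × 13 × 47
658 = 2 × 7 × 47
gcd(3055, 4277, 658) = 47.

47 seconds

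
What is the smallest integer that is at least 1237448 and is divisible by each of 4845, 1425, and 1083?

1380825

The integer must be a common multiple of 4845, 1425, and 1083, so a multiple of their LCM.
4845 = 3 × 5 × 17 × 19
1425 = 3 × 5^2 × 19
1083 = 3 × 19^2
LCM(4845, 1425, 1083) = 3 × 5^2 × 17 × 19^2 = 460275.
Smallest multiple of 460275 that is ≥ 1237448: ⌈1237448/460275⌉ × 460275 = 3 × 460275 = 1380825.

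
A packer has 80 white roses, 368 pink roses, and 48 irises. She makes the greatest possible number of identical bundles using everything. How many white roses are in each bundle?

Number of bundles = gcd(80, 368, 48).
80 = 2^4 × 5
368 = 2^4 × 23
48 = 2^4 × 3
gcd(80, 368, 48) = 2^4 = 16.
white roses per bundle = 80 / 16 = 5.

5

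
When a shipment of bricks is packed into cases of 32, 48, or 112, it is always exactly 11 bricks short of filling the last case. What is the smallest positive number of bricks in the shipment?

661

Being 11 short of a full case of size k means N ≡ −11 (mod k), i.e. N + 11 is a multiple of each size.
32 = 2^5
48 = 2^4 × 3
112 = 2^4 × 7
LCM(32, 48, 112) = 2^5 × 3 × 7 = 672.
Smallest positive N is 672 − 11 = 661.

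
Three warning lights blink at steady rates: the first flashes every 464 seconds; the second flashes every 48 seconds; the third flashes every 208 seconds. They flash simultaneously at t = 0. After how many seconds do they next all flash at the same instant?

They coincide at every common multiple of the periods; the first is the LCM.
464 = 2^4 × 29
48 = 2^4 × 3
208 = 2^4 × 13
LCM(464, 48, 208) = 2^4 × 3 × 13 × 29 = 18096.

18096 seconds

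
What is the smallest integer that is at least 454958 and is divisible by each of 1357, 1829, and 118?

The integer must be a common multiple of 1357, 1829, and 118, so a multiple of their LCM.
1357 = 23 × 59
1829 = 31 × 59
118 = 2 × 59
LCM(1357, 1829, 118) = 2 × 23 × 31 × 59 = 84134.
Smallest multiple of 84134 that is ≥ 454958: ⌈454958/84134⌉ × 84134 = 6 × 84134 = 504804.

504804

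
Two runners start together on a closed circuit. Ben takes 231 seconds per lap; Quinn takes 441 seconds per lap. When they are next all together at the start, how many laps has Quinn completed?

The first common completion time is the LCM of the periods.
231 = 3 × 7 × 11
441 = 3^2 × 7^2
LCM(231, 441) = 3^2 × 7^2 × 11 = 4851.
Laps for period 441: 4851 / 441 = 11.

11 laps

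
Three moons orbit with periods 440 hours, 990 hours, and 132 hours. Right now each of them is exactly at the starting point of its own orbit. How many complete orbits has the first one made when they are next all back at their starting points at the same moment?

9 orbits

All finish a whole number of cycles simultaneously at t = LCM of the periods.
440 = 2^3 × 5 × 11
990 = 2 × 3^2 × 5 × 11
132 = 2^2 × 3 × 11
LCM(440, 990, 132) = 2^3 × 3^2 × 5 × 11 = 3960.
Orbits for period 440: 3960 / 440 = 9.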